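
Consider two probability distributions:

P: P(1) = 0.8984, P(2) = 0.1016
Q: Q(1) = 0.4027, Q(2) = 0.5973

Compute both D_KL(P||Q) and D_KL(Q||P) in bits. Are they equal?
D_KL(P||Q) = 0.7804 bits, D_KL(Q||P) = 1.0602 bits. No, they are not equal.

D_KL(P||Q) = Σ P(x) log₂(P(x)/Q(x))

Computing term by term:
  P(1)·log₂(P(1)/Q(1)) = 0.8984·log₂(0.8984/0.4027) = 1.04003
  P(2)·log₂(P(2)/Q(2)) = 0.1016·log₂(0.1016/0.5973) = -0.25964

D_KL(P||Q) = 1.04003 - 0.25964 = 0.78039 ≈ 0.7804 bits

D_KL(Q||P) = Σ Q(x) log₂(Q(x)/P(x))

Computing term by term:
  Q(1)·log₂(Q(1)/P(1)) = 0.4027·log₂(0.4027/0.8984) = -0.46619
  Q(2)·log₂(Q(2)/P(2)) = 0.5973·log₂(0.5973/0.1016) = 1.52643

D_KL(Q||P) = -0.46619 + 1.52643 = 1.06024 ≈ 1.0602 bits

These are NOT equal (difference: 0.2798 bits). KL divergence is asymmetric: D_KL(P||Q) ≠ D_KL(Q||P) in general.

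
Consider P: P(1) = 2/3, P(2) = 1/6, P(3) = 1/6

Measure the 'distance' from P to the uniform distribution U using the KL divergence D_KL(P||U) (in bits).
0.3333 bits

U(i) = 1/3 for all i

D_KL(P||U) = Σ P(x) log₂(P(x) / (1/3))
           = Σ P(x) log₂(P(x)) + log₂(3)
           = log₂(3) - H(P)

H(P) = -Σ P(x) log₂(P(x)):
  -P(1)·log₂(P(1)) = -(2/3)·log₂(2/3) = 0.38998
  -P(2)·log₂(P(2)) = -(1/6)·log₂(1/6) = 0.43083
  -P(3)·log₂(P(3)) = -(1/6)·log₂(1/6) = 0.43083
H(P) = 0.38998 + 0.43083 + 0.43083 = 1.25164 bits

log₂(3) = 1.58496 bits

D_KL(P||U) = 1.58496 - 1.25164 = 0.33332 ≈ 0.3333 bits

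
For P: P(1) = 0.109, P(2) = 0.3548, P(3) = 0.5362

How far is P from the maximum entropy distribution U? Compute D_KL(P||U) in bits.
0.2239 bits

U(i) = 1/3 for all i

D_KL(P||U) = Σ P(x) log₂(P(x) / (1/3))
           = Σ P(x) log₂(P(x)) + log₂(3)
           = log₂(3) - H(P)

H(P) = -Σ P(x) log₂(P(x)):
  -P(1)·log₂(P(1)) = -(0.109)·log₂(0.109) = 0.34854
  -P(2)·log₂(P(2)) = -(0.3548)·log₂(0.3548) = 0.53040
  -P(3)·log₂(P(3)) = -(0.5362)·log₂(0.5362) = 0.48213
H(P) = 0.34854 + 0.53040 + 0.48213 = 1.36107 bits

log₂(3) = 1.58496 bits

D_KL(P||U) = 1.58496 - 1.36107 = 0.22389 ≈ 0.2239 bits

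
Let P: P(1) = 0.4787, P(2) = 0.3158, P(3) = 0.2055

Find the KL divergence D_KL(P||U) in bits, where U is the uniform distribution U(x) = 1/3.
0.0819 bits

U(i) = 1/3 for all i

D_KL(P||U) = Σ P(x) log₂(P(x) / (1/3))
           = Σ P(x) log₂(P(x)) + log₂(3)
           = log₂(3) - H(P)

H(P) = -Σ P(x) log₂(P(x)):
  -P(1)·log₂(P(1)) = -(0.4787)·log₂(0.4787) = 0.50877
  -P(2)·log₂(P(2)) = -(0.3158)·log₂(0.3158) = 0.52515
  -P(3)·log₂(P(3)) = -(0.2055)·log₂(0.2055) = 0.46911
H(P) = 0.50877 + 0.52515 + 0.46911 = 1.50303 bits

log₂(3) = 1.58496 bits

D_KL(P||U) = 1.58496 - 1.50303 = 0.08193 ≈ 0.0819 bits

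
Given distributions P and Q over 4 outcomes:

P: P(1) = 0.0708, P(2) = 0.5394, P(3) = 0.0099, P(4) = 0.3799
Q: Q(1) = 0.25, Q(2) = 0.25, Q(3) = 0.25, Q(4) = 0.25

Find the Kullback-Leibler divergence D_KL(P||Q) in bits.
0.6528 bits

D_KL(P||Q) = Σ P(x) log₂(P(x)/Q(x))

Computing term by term:
  P(1)·log₂(P(1)/Q(1)) = 0.0708·log₂(0.0708/0.25) = -0.12886
  P(2)·log₂(P(2)/Q(2)) = 0.5394·log₂(0.5394/0.25) = 0.59843
  P(3)·log₂(P(3)/Q(3)) = 0.0099·log₂(0.0099/0.25) = -0.04612
  P(4)·log₂(P(4)/Q(4)) = 0.3799·log₂(0.3799/0.25) = 0.22934

D_KL(P||Q) = -0.12886 + 0.59843 - 0.04612 + 0.22934 = 0.65279 ≈ 0.6528 bits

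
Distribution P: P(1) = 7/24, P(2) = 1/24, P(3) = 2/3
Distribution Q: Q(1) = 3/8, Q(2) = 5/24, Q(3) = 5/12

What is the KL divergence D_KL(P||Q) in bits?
0.2496 bits

D_KL(P||Q) = Σ P(x) log₂(P(x)/Q(x))

Computing term by term:
  P(1)·log₂(P(1)/Q(1)) = (7/24)·log₂((7/24)/(3/8)) = -0.10575
  P(2)·log₂(P(2)/Q(2)) = (1/24)·log₂((1/24)/(5/24)) = -0.09675
  P(3)·log₂(P(3)/Q(3)) = (2/3)·log₂((2/3)/(5/12)) = 0.45205

D_KL(P||Q) = -0.10575 - 0.09675 + 0.45205 = 0.24955 ≈ 0.2496 bits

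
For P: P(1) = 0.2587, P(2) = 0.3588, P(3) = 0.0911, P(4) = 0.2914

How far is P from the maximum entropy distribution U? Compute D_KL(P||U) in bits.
0.1315 bits

U(i) = 1/4 for all i

D_KL(P||U) = Σ P(x) log₂(P(x) / (1/4))
           = Σ P(x) log₂(P(x)) + log₂(4)
           = log₂(4) - H(P)

H(P) = -Σ P(x) log₂(P(x)):
  -P(1)·log₂(P(1)) = -(0.2587)·log₂(0.2587) = 0.50463
  -P(2)·log₂(P(2)) = -(0.3588)·log₂(0.3588) = 0.53057
  -P(3)·log₂(P(3)) = -(0.0911)·log₂(0.0911) = 0.31488
  -P(4)·log₂(P(4)) = -(0.2914)·log₂(0.2914) = 0.51838
H(P) = 0.50463 + 0.53057 + 0.31488 + 0.51838 = 1.86846 bits

log₂(4) = 2.00000 bits

D_KL(P||U) = 2.00000 - 1.86846 = 0.13154 ≈ 0.1315 bits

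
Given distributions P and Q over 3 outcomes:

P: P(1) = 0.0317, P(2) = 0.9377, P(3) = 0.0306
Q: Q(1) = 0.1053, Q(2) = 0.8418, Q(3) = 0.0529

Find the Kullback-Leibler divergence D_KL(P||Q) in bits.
0.0669 bits

D_KL(P||Q) = Σ P(x) log₂(P(x)/Q(x))

Computing term by term:
  P(1)·log₂(P(1)/Q(1)) = 0.0317·log₂(0.0317/0.1053) = -0.05490
  P(2)·log₂(P(2)/Q(2)) = 0.9377·log₂(0.9377/0.8418) = 0.14595
  P(3)·log₂(P(3)/Q(3)) = 0.0306·log₂(0.0306/0.0529) = -0.02417

D_KL(P||Q) = -0.05490 + 0.14595 - 0.02417 = 0.06688 ≈ 0.0669 bits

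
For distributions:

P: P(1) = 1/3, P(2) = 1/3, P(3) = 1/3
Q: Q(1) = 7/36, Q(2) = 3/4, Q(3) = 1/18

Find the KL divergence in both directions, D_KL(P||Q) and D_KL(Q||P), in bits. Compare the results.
D_KL(P||Q) = 0.7309 bits, D_KL(Q||P) = 0.5826 bits. D_KL(P||Q) is larger than D_KL(Q||P) by 0.1483 bits; the two directions differ.

D_KL(P||Q) = Σ P(x) log₂(P(x)/Q(x))

Computing term by term:
  P(1)·log₂(P(1)/Q(1)) = (1/3)·log₂((1/3)/(7/36)) = 0.25920
  P(2)·log₂(P(2)/Q(2)) = (1/3)·log₂((1/3)/(3/4)) = -0.38998
  P(3)·log₂(P(3)/Q(3)) = (1/3)·log₂((1/3)/(1/18)) = 0.86165

D_KL(P||Q) = 0.25920 - 0.38998 + 0.86165 = 0.73087 ≈ 0.7309 bits

D_KL(Q||P) = Σ Q(x) log₂(Q(x)/P(x))

Computing term by term:
  Q(1)·log₂(Q(1)/P(1)) = (7/36)·log₂((7/36)/(1/3)) = -0.15120
  Q(2)·log₂(Q(2)/P(2)) = (3/4)·log₂((3/4)/(1/3)) = 0.87744
  Q(3)·log₂(Q(3)/P(3)) = (1/18)·log₂((1/18)/(1/3)) = -0.14361

D_KL(Q||P) = -0.15120 + 0.87744 - 0.14361 = 0.58263 ≈ 0.5826 bits

These are NOT equal (difference: 0.1483 bits). KL divergence is asymmetric: D_KL(P||Q) ≠ D_KL(Q||P) in general.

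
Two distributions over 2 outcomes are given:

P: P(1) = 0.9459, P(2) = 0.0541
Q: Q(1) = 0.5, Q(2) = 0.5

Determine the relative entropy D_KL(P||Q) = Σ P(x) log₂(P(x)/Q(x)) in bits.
0.6964 bits

D_KL(P||Q) = Σ P(x) log₂(P(x)/Q(x))

Computing term by term:
  P(1)·log₂(P(1)/Q(1)) = 0.9459·log₂(0.9459/0.5) = 0.87000
  P(2)·log₂(P(2)/Q(2)) = 0.0541·log₂(0.0541/0.5) = -0.17357

D_KL(P||Q) = 0.87000 - 0.17357 = 0.69643 ≈ 0.6964 bits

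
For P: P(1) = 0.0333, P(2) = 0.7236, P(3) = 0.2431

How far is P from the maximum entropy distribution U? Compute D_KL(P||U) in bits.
0.5878 bits

U(i) = 1/3 for all i

D_KL(P||U) = Σ P(x) log₂(P(x) / (1/3))
           = Σ P(x) log₂(P(x)) + log₂(3)
           = log₂(3) - H(P)

H(P) = -Σ P(x) log₂(P(x)):
  -P(1)·log₂(P(1)) = -(0.0333)·log₂(0.0333) = 0.16345
  -P(2)·log₂(P(2)) = -(0.7236)·log₂(0.7236) = 0.33773
  -P(3)·log₂(P(3)) = -(0.2431)·log₂(0.2431) = 0.49602
H(P) = 0.16345 + 0.33773 + 0.49602 = 0.99720 bits

log₂(3) = 1.58496 bits

D_KL(P||U) = 1.58496 - 0.99720 = 0.58776 ≈ 0.5878 bits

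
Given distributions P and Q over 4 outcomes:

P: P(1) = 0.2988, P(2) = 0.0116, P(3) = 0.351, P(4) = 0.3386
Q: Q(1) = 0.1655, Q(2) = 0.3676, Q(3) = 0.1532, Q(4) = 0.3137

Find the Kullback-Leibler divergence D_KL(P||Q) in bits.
0.6540 bits

D_KL(P||Q) = Σ P(x) log₂(P(x)/Q(x))

Computing term by term:
  P(1)·log₂(P(1)/Q(1)) = 0.2988·log₂(0.2988/0.1655) = 0.25468
  P(2)·log₂(P(2)/Q(2)) = 0.0116·log₂(0.0116/0.3676) = -0.05784
  P(3)·log₂(P(3)/Q(3)) = 0.351·log₂(0.351/0.1532) = 0.41982
  P(4)·log₂(P(4)/Q(4)) = 0.3386·log₂(0.3386/0.3137) = 0.03731

D_KL(P||Q) = 0.25468 - 0.05784 + 0.41982 + 0.03731 = 0.65397 ≈ 0.6540 bits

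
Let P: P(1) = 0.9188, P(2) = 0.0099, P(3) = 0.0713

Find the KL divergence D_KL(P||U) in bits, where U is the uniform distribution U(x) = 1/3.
1.1351 bits

U(i) = 1/3 for all i

D_KL(P||U) = Σ P(x) log₂(P(x) / (1/3))
           = Σ P(x) log₂(P(x)) + log₂(3)
           = log₂(3) - H(P)

H(P) = -Σ P(x) log₂(P(x)):
  -P(1)·log₂(P(1)) = -(0.9188)·log₂(0.9188) = 0.11226
  -P(2)·log₂(P(2)) = -(0.0099)·log₂(0.0099) = 0.06592
  -P(3)·log₂(P(3)) = -(0.0713)·log₂(0.0713) = 0.27165
H(P) = 0.11226 + 0.06592 + 0.27165 = 0.44983 bits

log₂(3) = 1.58496 bits

D_KL(P||U) = 1.58496 - 0.44983 = 1.13513 ≈ 1.1351 bits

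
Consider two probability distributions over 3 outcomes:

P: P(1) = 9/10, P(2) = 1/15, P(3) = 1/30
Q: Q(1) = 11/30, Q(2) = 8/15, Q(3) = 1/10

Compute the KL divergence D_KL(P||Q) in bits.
0.9131 bits

D_KL(P||Q) = Σ P(x) log₂(P(x)/Q(x))

Computing term by term:
  P(1)·log₂(P(1)/Q(1)) = (9/10)·log₂((9/10)/(11/30)) = 1.16591
  P(2)·log₂(P(2)/Q(2)) = (1/15)·log₂((1/15)/(8/15)) = -0.20000
  P(3)·log₂(P(3)/Q(3)) = (1/30)·log₂((1/30)/(1/10)) = -0.05283

D_KL(P||Q) = 1.16591 - 0.20000 - 0.05283 = 0.91308 ≈ 0.9131 bits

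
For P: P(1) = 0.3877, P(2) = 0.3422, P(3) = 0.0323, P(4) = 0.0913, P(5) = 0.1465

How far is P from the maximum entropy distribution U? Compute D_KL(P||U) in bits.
0.3813 bits

U(i) = 1/5 for all i

D_KL(P||U) = Σ P(x) log₂(P(x) / (1/5))
           = Σ P(x) log₂(P(x)) + log₂(5)
           = log₂(5) - H(P)

H(P) = -Σ P(x) log₂(P(x)):
  -P(1)·log₂(P(1)) = -(0.3877)·log₂(0.3877) = 0.52998
  -P(2)·log₂(P(2)) = -(0.3422)·log₂(0.3422) = 0.52941
  -P(3)·log₂(P(3)) = -(0.0323)·log₂(0.0323) = 0.15996
  -P(4)·log₂(P(4)) = -(0.0913)·log₂(0.0913) = 0.31528
  -P(5)·log₂(P(5)) = -(0.1465)·log₂(0.1465) = 0.40596
H(P) = 0.52998 + 0.52941 + 0.15996 + 0.31528 + 0.40596 = 1.94059 bits

log₂(5) = 2.32193 bits

D_KL(P||U) = 2.32193 - 1.94059 = 0.38134 ≈ 0.3813 bits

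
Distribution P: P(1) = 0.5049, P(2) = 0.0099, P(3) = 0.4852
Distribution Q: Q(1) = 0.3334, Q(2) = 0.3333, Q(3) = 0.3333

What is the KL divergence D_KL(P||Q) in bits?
0.5149 bits

D_KL(P||Q) = Σ P(x) log₂(P(x)/Q(x))

Computing term by term:
  P(1)·log₂(P(1)/Q(1)) = 0.5049·log₂(0.5049/0.3334) = 0.30231
  P(2)·log₂(P(2)/Q(2)) = 0.0099·log₂(0.0099/0.3333) = -0.05023
  P(3)·log₂(P(3)/Q(3)) = 0.4852·log₂(0.4852/0.3333) = 0.26286

D_KL(P||Q) = 0.30231 - 0.05023 + 0.26286 = 0.51494 ≈ 0.5149 bits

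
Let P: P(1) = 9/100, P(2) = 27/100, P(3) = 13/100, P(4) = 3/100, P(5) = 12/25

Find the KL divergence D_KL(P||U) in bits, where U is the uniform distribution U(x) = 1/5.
0.4566 bits

U(i) = 1/5 for all i

D_KL(P||U) = Σ P(x) log₂(P(x) / (1/5))
           = Σ P(x) log₂(P(x)) + log₂(5)
           = log₂(5) - H(P)

H(P) = -Σ P(x) log₂(P(x)):
  -P(1)·log₂(P(1)) = -(9/100)·log₂(9/100) = 0.31265
  -P(2)·log₂(P(2)) = -(27/100)·log₂(27/100) = 0.51002
  -P(3)·log₂(P(3)) = -(13/100)·log₂(13/100) = 0.38264
  -P(4)·log₂(P(4)) = -(3/100)·log₂(3/100) = 0.15177
  -P(5)·log₂(P(5)) = -(12/25)·log₂(12/25) = 0.50827
H(P) = 0.31265 + 0.51002 + 0.38264 + 0.15177 + 0.50827 = 1.86535 bits

log₂(5) = 2.32193 bits

D_KL(P||U) = 2.32193 - 1.86535 = 0.45658 ≈ 0.4566 bits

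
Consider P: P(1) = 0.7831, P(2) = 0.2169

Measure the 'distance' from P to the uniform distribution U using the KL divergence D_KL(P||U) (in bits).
0.2455 bits

U(i) = 1/2 for all i

D_KL(P||U) = Σ P(x) log₂(P(x) / (1/2))
           = Σ P(x) log₂(P(x)) + log₂(2)
           = log₂(2) - H(P)

H(P) = -Σ P(x) log₂(P(x)):
  -P(1)·log₂(P(1)) = -(0.7831)·log₂(0.7831) = 0.27622
  -P(2)·log₂(P(2)) = -(0.2169)·log₂(0.2169) = 0.47824
H(P) = 0.27622 + 0.47824 = 0.75446 bits

log₂(2) = 1.00000 bits

D_KL(P||U) = 1.00000 - 0.75446 = 0.24554 ≈ 0.2455 bits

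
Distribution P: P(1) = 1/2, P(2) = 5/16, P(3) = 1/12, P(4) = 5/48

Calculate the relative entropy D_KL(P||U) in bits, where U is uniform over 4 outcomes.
0.3370 bits

U(i) = 1/4 for all i

D_KL(P||U) = Σ P(x) log₂(P(x) / (1/4))
           = Σ P(x) log₂(P(x)) + log₂(4)
           = log₂(4) - H(P)

H(P) = -Σ P(x) log₂(P(x)):
  -P(1)·log₂(P(1)) = -(1/2)·log₂(1/2) = 0.50000
  -P(2)·log₂(P(2)) = -(5/16)·log₂(5/16) = 0.52440
  -P(3)·log₂(P(3)) = -(1/12)·log₂(1/12) = 0.29875
  -P(4)·log₂(P(4)) = -(5/48)·log₂(5/48) = 0.33990
H(P) = 0.50000 + 0.52440 + 0.29875 + 0.33990 = 1.66305 bits

log₂(4) = 2.00000 bits

D_KL(P||U) = 2.00000 - 1.66305 = 0.33695 ≈ 0.3370 bits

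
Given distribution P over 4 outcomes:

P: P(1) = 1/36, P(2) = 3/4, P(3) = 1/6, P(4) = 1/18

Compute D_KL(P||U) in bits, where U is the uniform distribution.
0.8826 bits

U(i) = 1/4 for all i

D_KL(P||U) = Σ P(x) log₂(P(x) / (1/4))
           = Σ P(x) log₂(P(x)) + log₂(4)
           = log₂(4) - H(P)

H(P) = -Σ P(x) log₂(P(x)):
  -P(1)·log₂(P(1)) = -(1/36)·log₂(1/36) = 0.14361
  -P(2)·log₂(P(2)) = -(3/4)·log₂(3/4) = 0.31128
  -P(3)·log₂(P(3)) = -(1/6)·log₂(1/6) = 0.43083
  -P(4)·log₂(P(4)) = -(1/18)·log₂(1/18) = 0.23166
H(P) = 0.14361 + 0.31128 + 0.43083 + 0.23166 = 1.11738 bits

log₂(4) = 2.00000 bits

D_KL(P||U) = 2.00000 - 1.11738 = 0.88262 ≈ 0.8826 bits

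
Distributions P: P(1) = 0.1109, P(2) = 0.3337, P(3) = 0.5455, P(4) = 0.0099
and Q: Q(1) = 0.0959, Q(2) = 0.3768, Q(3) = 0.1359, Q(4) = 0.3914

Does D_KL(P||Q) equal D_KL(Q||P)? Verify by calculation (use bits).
D_KL(P||Q) = 1.0060 bits, D_KL(Q||P) = 1.8498 bits. No — D_KL(P||Q) ≠ D_KL(Q||P) for this pair.

D_KL(P||Q) = Σ P(x) log₂(P(x)/Q(x))

Computing term by term:
  P(1)·log₂(P(1)/Q(1)) = 0.1109·log₂(0.1109/0.0959) = 0.02325
  P(2)·log₂(P(2)/Q(2)) = 0.3337·log₂(0.3337/0.3768) = -0.05848
  P(3)·log₂(P(3)/Q(3)) = 0.5455·log₂(0.5455/0.1359) = 1.09375
  P(4)·log₂(P(4)/Q(4)) = 0.0099·log₂(0.0099/0.3914) = -0.05252

D_KL(P||Q) = 0.02325 - 0.05848 + 1.09375 - 0.05252 = 1.00600 ≈ 1.0060 bits

D_KL(Q||P) = Σ Q(x) log₂(Q(x)/P(x))

Computing term by term:
  Q(1)·log₂(Q(1)/P(1)) = 0.0959·log₂(0.0959/0.1109) = -0.02011
  Q(2)·log₂(Q(2)/P(2)) = 0.3768·log₂(0.3768/0.3337) = 0.06603
  Q(3)·log₂(Q(3)/P(3)) = 0.1359·log₂(0.1359/0.5455) = -0.27248
  Q(4)·log₂(Q(4)/P(4)) = 0.3914·log₂(0.3914/0.0099) = 2.07640

D_KL(Q||P) = -0.02011 + 0.06603 - 0.27248 + 2.07640 = 1.84984 ≈ 1.8498 bits

These are NOT equal (difference: 0.8438 bits). KL divergence is asymmetric: D_KL(P||Q) ≠ D_KL(Q||P) in general.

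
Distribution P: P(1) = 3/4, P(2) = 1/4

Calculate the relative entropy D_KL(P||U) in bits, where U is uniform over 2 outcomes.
0.1887 bits

U(i) = 1/2 for all i

D_KL(P||U) = Σ P(x) log₂(P(x) / (1/2))
           = Σ P(x) log₂(P(x)) + log₂(2)
           = log₂(2) - H(P)

H(P) = -Σ P(x) log₂(P(x)):
  -P(1)·log₂(P(1)) = -(3/4)·log₂(3/4) = 0.31128
  -P(2)·log₂(P(2)) = -(1/4)·log₂(1/4) = 0.50000
H(P) = 0.31128 + 0.50000 = 0.81128 bits

log₂(2) = 1.00000 bits

D_KL(P||U) = 1.00000 - 0.81128 = 0.18872 ≈ 0.1887 bits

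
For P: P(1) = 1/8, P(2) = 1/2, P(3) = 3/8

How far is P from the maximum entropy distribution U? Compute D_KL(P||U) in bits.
0.1793 bits

U(i) = 1/3 for all i

D_KL(P||U) = Σ P(x) log₂(P(x) / (1/3))
           = Σ P(x) log₂(P(x)) + log₂(3)
           = log₂(3) - H(P)

H(P) = -Σ P(x) log₂(P(x)):
  -P(1)·log₂(P(1)) = -(1/8)·log₂(1/8) = 0.37500
  -P(2)·log₂(P(2)) = -(1/2)·log₂(1/2) = 0.50000
  -P(3)·log₂(P(3)) = -(3/8)·log₂(3/8) = 0.53064
H(P) = 0.37500 + 0.50000 + 0.53064 = 1.40564 bits

log₂(3) = 1.58496 bits

D_KL(P||U) = 1.58496 - 1.40564 = 0.17932 ≈ 0.1793 bits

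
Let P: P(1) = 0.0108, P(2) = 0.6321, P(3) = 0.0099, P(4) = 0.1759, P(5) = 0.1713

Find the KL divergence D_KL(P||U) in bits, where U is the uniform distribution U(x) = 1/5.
0.8901 bits

U(i) = 1/5 for all i

D_KL(P||U) = Σ P(x) log₂(P(x) / (1/5))
           = Σ P(x) log₂(P(x)) + log₂(5)
           = log₂(5) - H(P)

H(P) = -Σ P(x) log₂(P(x)):
  -P(1)·log₂(P(1)) = -(0.0108)·log₂(0.0108) = 0.07055
  -P(2)·log₂(P(2)) = -(0.6321)·log₂(0.6321) = 0.41831
  -P(3)·log₂(P(3)) = -(0.0099)·log₂(0.0099) = 0.06592
  -P(4)·log₂(P(4)) = -(0.1759)·log₂(0.1759) = 0.44101
  -P(5)·log₂(P(5)) = -(0.1713)·log₂(0.1713) = 0.43603
H(P) = 0.07055 + 0.41831 + 0.06592 + 0.44101 + 0.43603 = 1.43182 bits

log₂(5) = 2.32193 bits

D_KL(P||U) = 2.32193 - 1.43182 = 0.89011 ≈ 0.8901 bits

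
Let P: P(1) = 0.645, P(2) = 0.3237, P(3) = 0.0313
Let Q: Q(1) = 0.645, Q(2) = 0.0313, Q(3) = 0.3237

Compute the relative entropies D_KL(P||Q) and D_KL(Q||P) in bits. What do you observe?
D_KL(P||Q) = 0.9855 bits, D_KL(Q||P) = 0.9855 bits. The two directions give the same value here, because Q is a self-inverse relabeling of P; in general KL divergence is asymmetric.

D_KL(P||Q) = Σ P(x) log₂(P(x)/Q(x))

Computing term by term:
  P(1)·log₂(P(1)/Q(1)) = 0.645·log₂(0.645/0.645) = 0.00000
  P(2)·log₂(P(2)/Q(2)) = 0.3237·log₂(0.3237/0.0313) = 1.09101
  P(3)·log₂(P(3)/Q(3)) = 0.0313·log₂(0.0313/0.3237) = -0.10549

D_KL(P||Q) = 0.00000 + 1.09101 - 0.10549 = 0.98552 ≈ 0.9855 bits

D_KL(Q||P) = Σ Q(x) log₂(Q(x)/P(x))

Computing term by term:
  Q(1)·log₂(Q(1)/P(1)) = 0.645·log₂(0.645/0.645) = 0.00000
  Q(2)·log₂(Q(2)/P(2)) = 0.0313·log₂(0.0313/0.3237) = -0.10549
  Q(3)·log₂(Q(3)/P(3)) = 0.3237·log₂(0.3237/0.0313) = 1.09101

D_KL(Q||P) = 0.00000 - 0.10549 + 1.09101 = 0.98552 ≈ 0.9855 bits

These ARE equal here. Q is P with outcomes relabeled (Q(2) = P(3), Q(3) = P(2)) by a relabeling that is its own inverse, so the two sums contain exactly the same terms in a different order. This is a special case — KL divergence is not symmetric in general: D_KL(P||Q) ≠ D_KL(Q||P) for most P, Q.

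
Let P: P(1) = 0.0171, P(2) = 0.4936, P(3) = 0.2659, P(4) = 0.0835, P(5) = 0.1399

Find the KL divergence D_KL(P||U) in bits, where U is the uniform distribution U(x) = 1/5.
0.5146 bits

U(i) = 1/5 for all i

D_KL(P||U) = Σ P(x) log₂(P(x) / (1/5))
           = Σ P(x) log₂(P(x)) + log₂(5)
           = log₂(5) - H(P)

H(P) = -Σ P(x) log₂(P(x)):
  -P(1)·log₂(P(1)) = -(0.0171)·log₂(0.0171) = 0.10037
  -P(2)·log₂(P(2)) = -(0.4936)·log₂(0.4936) = 0.50277
  -P(3)·log₂(P(3)) = -(0.2659)·log₂(0.2659) = 0.50815
  -P(4)·log₂(P(4)) = -(0.0835)·log₂(0.0835) = 0.29910
  -P(5)·log₂(P(5)) = -(0.1399)·log₂(0.1399) = 0.39697
H(P) = 0.10037 + 0.50277 + 0.50815 + 0.29910 + 0.39697 = 1.80736 bits

log₂(5) = 2.32193 bits

D_KL(P||U) = 2.32193 - 1.80736 = 0.51457 ≈ 0.5146 bits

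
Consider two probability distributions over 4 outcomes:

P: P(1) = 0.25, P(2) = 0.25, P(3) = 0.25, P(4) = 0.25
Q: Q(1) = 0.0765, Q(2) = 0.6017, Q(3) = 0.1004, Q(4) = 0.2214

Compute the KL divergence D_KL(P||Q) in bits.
0.4832 bits

D_KL(P||Q) = Σ P(x) log₂(P(x)/Q(x))

Computing term by term:
  P(1)·log₂(P(1)/Q(1)) = 0.25·log₂(0.25/0.0765) = 0.42710
  P(2)·log₂(P(2)/Q(2)) = 0.25·log₂(0.25/0.6017) = -0.31678
  P(3)·log₂(P(3)/Q(3)) = 0.25·log₂(0.25/0.1004) = 0.32904
  P(4)·log₂(P(4)/Q(4)) = 0.25·log₂(0.25/0.2214) = 0.04382

D_KL(P||Q) = 0.42710 - 0.31678 + 0.32904 + 0.04382 = 0.48318 ≈ 0.4832 bits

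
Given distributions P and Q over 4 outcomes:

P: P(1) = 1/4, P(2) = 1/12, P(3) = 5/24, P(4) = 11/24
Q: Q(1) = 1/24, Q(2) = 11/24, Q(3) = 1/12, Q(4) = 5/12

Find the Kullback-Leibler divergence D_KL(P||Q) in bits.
0.7797 bits

D_KL(P||Q) = Σ P(x) log₂(P(x)/Q(x))

Computing term by term:
  P(1)·log₂(P(1)/Q(1)) = (1/4)·log₂((1/4)/(1/24)) = 0.64624
  P(2)·log₂(P(2)/Q(2)) = (1/12)·log₂((1/12)/(11/24)) = -0.20495
  P(3)·log₂(P(3)/Q(3)) = (5/24)·log₂((5/24)/(1/12)) = 0.27540
  P(4)·log₂(P(4)/Q(4)) = (11/24)·log₂((11/24)/(5/12)) = 0.06302

D_KL(P||Q) = 0.64624 - 0.20495 + 0.27540 + 0.06302 = 0.77971 ≈ 0.7797 bits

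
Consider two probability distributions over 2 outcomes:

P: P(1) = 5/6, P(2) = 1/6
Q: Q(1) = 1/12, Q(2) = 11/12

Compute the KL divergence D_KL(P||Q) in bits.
2.3584 bits

D_KL(P||Q) = Σ P(x) log₂(P(x)/Q(x))

Computing term by term:
  P(1)·log₂(P(1)/Q(1)) = (5/6)·log₂((5/6)/(1/12)) = 2.76827
  P(2)·log₂(P(2)/Q(2)) = (1/6)·log₂((1/6)/(11/12)) = -0.40991

D_KL(P||Q) = 2.76827 - 0.40991 = 2.35836 ≈ 2.3584 bits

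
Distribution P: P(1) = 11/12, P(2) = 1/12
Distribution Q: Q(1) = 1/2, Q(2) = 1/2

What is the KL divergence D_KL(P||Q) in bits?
0.5862 bits

D_KL(P||Q) = Σ P(x) log₂(P(x)/Q(x))

Computing term by term:
  P(1)·log₂(P(1)/Q(1)) = (11/12)·log₂((11/12)/(1/2)) = 0.80160
  P(2)·log₂(P(2)/Q(2)) = (1/12)·log₂((1/12)/(1/2)) = -0.21541

D_KL(P||Q) = 0.80160 - 0.21541 = 0.58619 ≈ 0.5862 bits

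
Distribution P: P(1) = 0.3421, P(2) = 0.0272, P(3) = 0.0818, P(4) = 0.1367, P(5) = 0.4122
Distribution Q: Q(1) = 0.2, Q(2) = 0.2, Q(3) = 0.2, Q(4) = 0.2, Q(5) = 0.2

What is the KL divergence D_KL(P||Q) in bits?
0.4362 bits

D_KL(P||Q) = Σ P(x) log₂(P(x)/Q(x))

Computing term by term:
  P(1)·log₂(P(1)/Q(1)) = 0.3421·log₂(0.3421/0.2) = 0.26493
  P(2)·log₂(P(2)/Q(2)) = 0.0272·log₂(0.0272/0.2) = -0.07829
  P(3)·log₂(P(3)/Q(3)) = 0.0818·log₂(0.0818/0.2) = -0.10551
  P(4)·log₂(P(4)/Q(4)) = 0.1367·log₂(0.1367/0.2) = -0.07505
  P(5)·log₂(P(5)/Q(5)) = 0.4122·log₂(0.4122/0.2) = 0.43007

D_KL(P||Q) = 0.26493 - 0.07829 - 0.10551 - 0.07505 + 0.43007 = 0.43615 ≈ 0.4362 bits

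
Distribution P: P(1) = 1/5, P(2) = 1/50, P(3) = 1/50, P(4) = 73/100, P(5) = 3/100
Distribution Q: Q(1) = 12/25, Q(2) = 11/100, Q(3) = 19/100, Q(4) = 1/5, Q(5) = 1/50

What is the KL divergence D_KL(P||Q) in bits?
1.0144 bits

D_KL(P||Q) = Σ P(x) log₂(P(x)/Q(x))

Computing term by term:
  P(1)·log₂(P(1)/Q(1)) = (1/5)·log₂((1/5)/(12/25)) = -0.25261
  P(2)·log₂(P(2)/Q(2)) = (1/50)·log₂((1/50)/(11/100)) = -0.04919
  P(3)·log₂(P(3)/Q(3)) = (1/50)·log₂((1/50)/(19/100)) = -0.06496
  P(4)·log₂(P(4)/Q(4)) = (73/100)·log₂((73/100)/(1/5)) = 1.36356
  P(5)·log₂(P(5)/Q(5)) = (3/100)·log₂((3/100)/(1/50)) = 0.01755

D_KL(P||Q) = -0.25261 - 0.04919 - 0.06496 + 1.36356 + 0.01755 = 1.01435 ≈ 1.0144 bits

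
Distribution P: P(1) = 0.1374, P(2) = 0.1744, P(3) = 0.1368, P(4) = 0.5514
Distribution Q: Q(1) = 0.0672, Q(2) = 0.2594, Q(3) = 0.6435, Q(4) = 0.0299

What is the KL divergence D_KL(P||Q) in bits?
2.0549 bits

D_KL(P||Q) = Σ P(x) log₂(P(x)/Q(x))

Computing term by term:
  P(1)·log₂(P(1)/Q(1)) = 0.1374·log₂(0.1374/0.0672) = 0.14178
  P(2)·log₂(P(2)/Q(2)) = 0.1744·log₂(0.1744/0.2594) = -0.09989
  P(3)·log₂(P(3)/Q(3)) = 0.1368·log₂(0.1368/0.6435) = -0.30559
  P(4)·log₂(P(4)/Q(4)) = 0.5514·log₂(0.5514/0.0299) = 2.31857

D_KL(P||Q) = 0.14178 - 0.09989 - 0.30559 + 2.31857 = 2.05487 ≈ 2.0549 bits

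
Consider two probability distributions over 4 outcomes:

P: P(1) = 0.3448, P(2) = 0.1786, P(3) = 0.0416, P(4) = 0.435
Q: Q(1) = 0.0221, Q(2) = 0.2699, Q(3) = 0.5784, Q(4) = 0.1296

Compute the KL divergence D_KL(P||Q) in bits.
1.8622 bits

D_KL(P||Q) = Σ P(x) log₂(P(x)/Q(x))

Computing term by term:
  P(1)·log₂(P(1)/Q(1)) = 0.3448·log₂(0.3448/0.0221) = 1.36666
  P(2)·log₂(P(2)/Q(2)) = 0.1786·log₂(0.1786/0.2699) = -0.10639
  P(3)·log₂(P(3)/Q(3)) = 0.0416·log₂(0.0416/0.5784) = -0.15797
  P(4)·log₂(P(4)/Q(4)) = 0.435·log₂(0.435/0.1296) = 0.75992

D_KL(P||Q) = 1.36666 - 0.10639 - 0.15797 + 0.75992 = 1.86222 ≈ 1.8622 bits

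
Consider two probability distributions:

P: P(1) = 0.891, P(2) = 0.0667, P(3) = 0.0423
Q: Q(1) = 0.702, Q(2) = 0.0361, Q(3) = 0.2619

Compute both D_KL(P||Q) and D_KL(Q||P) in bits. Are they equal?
D_KL(P||Q) = 0.2543 bits, D_KL(Q||P) = 0.4154 bits. No, they are not equal.

D_KL(P||Q) = Σ P(x) log₂(P(x)/Q(x))

Computing term by term:
  P(1)·log₂(P(1)/Q(1)) = 0.891·log₂(0.891/0.702) = 0.30646
  P(2)·log₂(P(2)/Q(2)) = 0.0667·log₂(0.0667/0.0361) = 0.05908
  P(3)·log₂(P(3)/Q(3)) = 0.0423·log₂(0.0423/0.2619) = -0.11126

D_KL(P||Q) = 0.30646 + 0.05908 - 0.11126 = 0.25428 ≈ 0.2543 bits

D_KL(Q||P) = Σ Q(x) log₂(Q(x)/P(x))

Computing term by term:
  Q(1)·log₂(Q(1)/P(1)) = 0.702·log₂(0.702/0.891) = -0.24146
  Q(2)·log₂(Q(2)/P(2)) = 0.0361·log₂(0.0361/0.0667) = -0.03197
  Q(3)·log₂(Q(3)/P(3)) = 0.2619·log₂(0.2619/0.0423) = 0.68887

D_KL(Q||P) = -0.24146 - 0.03197 + 0.68887 = 0.41544 ≈ 0.4154 bits

These are NOT equal (difference: 0.1611 bits). KL divergence is asymmetric: D_KL(P||Q) ≠ D_KL(Q||P) in general.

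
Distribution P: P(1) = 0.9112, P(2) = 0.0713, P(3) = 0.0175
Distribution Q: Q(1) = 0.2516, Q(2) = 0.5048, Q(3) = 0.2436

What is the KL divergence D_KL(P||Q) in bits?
1.4240 bits

D_KL(P||Q) = Σ P(x) log₂(P(x)/Q(x))

Computing term by term:
  P(1)·log₂(P(1)/Q(1)) = 0.9112·log₂(0.9112/0.2516) = 1.69177
  P(2)·log₂(P(2)/Q(2)) = 0.0713·log₂(0.0713/0.5048) = -0.20133
  P(3)·log₂(P(3)/Q(3)) = 0.0175·log₂(0.0175/0.2436) = -0.06648

D_KL(P||Q) = 1.69177 - 0.20133 - 0.06648 = 1.42396 ≈ 1.4240 bits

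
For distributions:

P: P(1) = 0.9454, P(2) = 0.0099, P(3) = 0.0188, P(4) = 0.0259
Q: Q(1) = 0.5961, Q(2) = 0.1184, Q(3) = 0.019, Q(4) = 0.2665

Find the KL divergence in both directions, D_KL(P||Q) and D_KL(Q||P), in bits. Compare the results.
D_KL(P||Q) = 0.5062 bits, D_KL(Q||P) = 0.9238 bits. D_KL(Q||P) is larger than D_KL(P||Q) by 0.4176 bits; the two directions differ.

D_KL(P||Q) = Σ P(x) log₂(P(x)/Q(x))

Computing term by term:
  P(1)·log₂(P(1)/Q(1)) = 0.9454·log₂(0.9454/0.5961) = 0.62904
  P(2)·log₂(P(2)/Q(2)) = 0.0099·log₂(0.0099/0.1184) = -0.03544
  P(3)·log₂(P(3)/Q(3)) = 0.0188·log₂(0.0188/0.019) = -0.00029
  P(4)·log₂(P(4)/Q(4)) = 0.0259·log₂(0.0259/0.2665) = -0.08710

D_KL(P||Q) = 0.62904 - 0.03544 - 0.00029 - 0.08710 = 0.50621 ≈ 0.5062 bits

D_KL(Q||P) = Σ Q(x) log₂(Q(x)/P(x))

Computing term by term:
  Q(1)·log₂(Q(1)/P(1)) = 0.5961·log₂(0.5961/0.9454) = -0.39663
  Q(2)·log₂(Q(2)/P(2)) = 0.1184·log₂(0.1184/0.0099) = 0.42388
  Q(3)·log₂(Q(3)/P(3)) = 0.019·log₂(0.019/0.0188) = 0.00029
  Q(4)·log₂(Q(4)/P(4)) = 0.2665·log₂(0.2665/0.0259) = 0.89627

D_KL(Q||P) = -0.39663 + 0.42388 + 0.00029 + 0.89627 = 0.92381 ≈ 0.9238 bits

These are NOT equal (difference: 0.4176 bits). KL divergence is asymmetric: D_KL(P||Q) ≠ D_KL(Q||P) in general.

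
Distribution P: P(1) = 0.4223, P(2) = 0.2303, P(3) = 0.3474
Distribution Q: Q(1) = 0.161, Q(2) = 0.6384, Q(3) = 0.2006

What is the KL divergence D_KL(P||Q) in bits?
0.5240 bits

D_KL(P||Q) = Σ P(x) log₂(P(x)/Q(x))

Computing term by term:
  P(1)·log₂(P(1)/Q(1)) = 0.4223·log₂(0.4223/0.161) = 0.58751
  P(2)·log₂(P(2)/Q(2)) = 0.2303·log₂(0.2303/0.6384) = -0.33876
  P(3)·log₂(P(3)/Q(3)) = 0.3474·log₂(0.3474/0.2006) = 0.27524

D_KL(P||Q) = 0.58751 - 0.33876 + 0.27524 = 0.52399 ≈ 0.5240 bits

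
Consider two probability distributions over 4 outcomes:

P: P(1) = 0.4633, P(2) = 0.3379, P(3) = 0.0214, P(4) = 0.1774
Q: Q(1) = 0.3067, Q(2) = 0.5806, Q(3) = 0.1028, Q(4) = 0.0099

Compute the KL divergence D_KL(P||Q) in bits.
0.7020 bits

D_KL(P||Q) = Σ P(x) log₂(P(x)/Q(x))

Computing term by term:
  P(1)·log₂(P(1)/Q(1)) = 0.4633·log₂(0.4633/0.3067) = 0.27572
  P(2)·log₂(P(2)/Q(2)) = 0.3379·log₂(0.3379/0.5806) = -0.26388
  P(3)·log₂(P(3)/Q(3)) = 0.0214·log₂(0.0214/0.1028) = -0.04845
  P(4)·log₂(P(4)/Q(4)) = 0.1774·log₂(0.1774/0.0099) = 0.73859

D_KL(P||Q) = 0.27572 - 0.26388 - 0.04845 + 0.73859 = 0.70198 ≈ 0.7020 bits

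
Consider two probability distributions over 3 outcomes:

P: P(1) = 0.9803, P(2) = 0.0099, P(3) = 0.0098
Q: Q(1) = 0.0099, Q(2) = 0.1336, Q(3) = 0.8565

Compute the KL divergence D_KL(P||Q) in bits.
6.3987 bits

D_KL(P||Q) = Σ P(x) log₂(P(x)/Q(x))

Computing term by term:
  P(1)·log₂(P(1)/Q(1)) = 0.9803·log₂(0.9803/0.0099) = 6.49905
  P(2)·log₂(P(2)/Q(2)) = 0.0099·log₂(0.0099/0.1336) = -0.03717
  P(3)·log₂(P(3)/Q(3)) = 0.0098·log₂(0.0098/0.8565) = -0.06321

D_KL(P||Q) = 6.49905 - 0.03717 - 0.06321 = 6.39867 ≈ 6.3987 bits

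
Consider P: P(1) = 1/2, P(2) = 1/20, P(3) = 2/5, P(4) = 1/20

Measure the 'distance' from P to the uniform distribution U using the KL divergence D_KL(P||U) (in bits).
0.5390 bits

U(i) = 1/4 for all i

D_KL(P||U) = Σ P(x) log₂(P(x) / (1/4))
           = Σ P(x) log₂(P(x)) + log₂(4)
           = log₂(4) - H(P)

H(P) = -Σ P(x) log₂(P(x)):
  -P(1)·log₂(P(1)) = -(1/2)·log₂(1/2) = 0.50000
  -P(2)·log₂(P(2)) = -(1/20)·log₂(1/20) = 0.21610
  -P(3)·log₂(P(3)) = -(2/5)·log₂(2/5) = 0.52877
  -P(4)·log₂(P(4)) = -(1/20)·log₂(1/20) = 0.21610
H(P) = 0.50000 + 0.21610 + 0.52877 + 0.21610 = 1.46097 bits

log₂(4) = 2.00000 bits

D_KL(P||U) = 2.00000 - 1.46097 = 0.53903 ≈ 0.5390 bits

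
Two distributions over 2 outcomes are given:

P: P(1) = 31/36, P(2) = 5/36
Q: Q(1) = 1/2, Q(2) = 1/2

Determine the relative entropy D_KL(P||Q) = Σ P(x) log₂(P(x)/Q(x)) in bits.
0.4187 bits

D_KL(P||Q) = Σ P(x) log₂(P(x)/Q(x))

Computing term by term:
  P(1)·log₂(P(1)/Q(1)) = (31/36)·log₂((31/36)/(1/2)) = 0.67534
  P(2)·log₂(P(2)/Q(2)) = (5/36)·log₂((5/36)/(1/2)) = -0.25667

D_KL(P||Q) = 0.67534 - 0.25667 = 0.41867 ≈ 0.4187 bits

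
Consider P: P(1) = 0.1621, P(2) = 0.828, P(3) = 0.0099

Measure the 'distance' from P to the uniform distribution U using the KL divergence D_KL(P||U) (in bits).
0.8681 bits

U(i) = 1/3 for all i

D_KL(P||U) = Σ P(x) log₂(P(x) / (1/3))
           = Σ P(x) log₂(P(x)) + log₂(3)
           = log₂(3) - H(P)

H(P) = -Σ P(x) log₂(P(x)):
  -P(1)·log₂(P(1)) = -(0.1621)·log₂(0.1621) = 0.42552
  -P(2)·log₂(P(2)) = -(0.828)·log₂(0.828) = 0.22546
  -P(3)·log₂(P(3)) = -(0.0099)·log₂(0.0099) = 0.06592
H(P) = 0.42552 + 0.22546 + 0.06592 = 0.71690 bits

log₂(3) = 1.58496 bits

D_KL(P||U) = 1.58496 - 0.71690 = 0.86806 ≈ 0.8681 bits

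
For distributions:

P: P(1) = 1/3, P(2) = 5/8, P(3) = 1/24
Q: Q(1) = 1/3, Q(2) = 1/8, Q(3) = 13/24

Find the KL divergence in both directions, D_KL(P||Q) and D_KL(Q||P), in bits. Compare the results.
D_KL(P||Q) = 1.2970 bits, D_KL(Q||P) = 1.7142 bits. D_KL(Q||P) is larger than D_KL(P||Q) by 0.4172 bits; the two directions differ.

D_KL(P||Q) = Σ P(x) log₂(P(x)/Q(x))

Computing term by term:
  P(1)·log₂(P(1)/Q(1)) = (1/3)·log₂((1/3)/(1/3)) = 0.00000
  P(2)·log₂(P(2)/Q(2)) = (5/8)·log₂((5/8)/(1/8)) = 1.45121
  P(3)·log₂(P(3)/Q(3)) = (1/24)·log₂((1/24)/(13/24)) = -0.15418

D_KL(P||Q) = 0.00000 + 1.45121 - 0.15418 = 1.29703 ≈ 1.2970 bits

D_KL(Q||P) = Σ Q(x) log₂(Q(x)/P(x))

Computing term by term:
  Q(1)·log₂(Q(1)/P(1)) = (1/3)·log₂((1/3)/(1/3)) = 0.00000
  Q(2)·log₂(Q(2)/P(2)) = (1/8)·log₂((1/8)/(5/8)) = -0.29024
  Q(3)·log₂(Q(3)/P(3)) = (13/24)·log₂((13/24)/(1/24)) = 2.00440

D_KL(Q||P) = 0.00000 - 0.29024 + 2.00440 = 1.71416 ≈ 1.7142 bits

These are NOT equal (difference: 0.4172 bits). KL divergence is asymmetric: D_KL(P||Q) ≠ D_KL(Q||P) in general.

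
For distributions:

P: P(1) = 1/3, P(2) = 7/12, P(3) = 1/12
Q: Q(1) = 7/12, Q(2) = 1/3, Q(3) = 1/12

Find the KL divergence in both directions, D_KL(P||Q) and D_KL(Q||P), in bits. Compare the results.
D_KL(P||Q) = 0.2018 bits, D_KL(Q||P) = 0.2018 bits. The two directions give exactly the same value for this pair.

D_KL(P||Q) = Σ P(x) log₂(P(x)/Q(x))

Computing term by term:
  P(1)·log₂(P(1)/Q(1)) = (1/3)·log₂((1/3)/(7/12)) = -0.26912
  P(2)·log₂(P(2)/Q(2)) = (7/12)·log₂((7/12)/(1/3)) = 0.47096
  P(3)·log₂(P(3)/Q(3)) = (1/12)·log₂((1/12)/(1/12)) = 0.00000

D_KL(P||Q) = -0.26912 + 0.47096 + 0.00000 = 0.20184 ≈ 0.2018 bits

D_KL(Q||P) = Σ Q(x) log₂(Q(x)/P(x))

Computing term by term:
  Q(1)·log₂(Q(1)/P(1)) = (7/12)·log₂((7/12)/(1/3)) = 0.47096
  Q(2)·log₂(Q(2)/P(2)) = (1/3)·log₂((1/3)/(7/12)) = -0.26912
  Q(3)·log₂(Q(3)/P(3)) = (1/12)·log₂((1/12)/(1/12)) = 0.00000

D_KL(Q||P) = 0.47096 - 0.26912 + 0.00000 = 0.20184 ≈ 0.2018 bits

These ARE equal here. Q is P with outcomes relabeled (Q(1) = P(2), Q(2) = P(1)) by a relabeling that is its own inverse, so the two sums contain exactly the same terms in a different order. This is a special case — KL divergence is not symmetric in general: D_KL(P||Q) ≠ D_KL(Q||P) for most P, Q.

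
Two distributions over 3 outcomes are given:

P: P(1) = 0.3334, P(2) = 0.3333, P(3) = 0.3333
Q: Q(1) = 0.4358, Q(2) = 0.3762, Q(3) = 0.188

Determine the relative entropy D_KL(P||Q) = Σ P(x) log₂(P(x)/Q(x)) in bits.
0.0883 bits

D_KL(P||Q) = Σ P(x) log₂(P(x)/Q(x))

Computing term by term:
  P(1)·log₂(P(1)/Q(1)) = 0.3334·log₂(0.3334/0.4358) = -0.12883
  P(2)·log₂(P(2)/Q(2)) = 0.3333·log₂(0.3333/0.3762) = -0.05822
  P(3)·log₂(P(3)/Q(3)) = 0.3333·log₂(0.3333/0.188) = 0.27534

D_KL(P||Q) = -0.12883 - 0.05822 + 0.27534 = 0.08829 ≈ 0.0883 bits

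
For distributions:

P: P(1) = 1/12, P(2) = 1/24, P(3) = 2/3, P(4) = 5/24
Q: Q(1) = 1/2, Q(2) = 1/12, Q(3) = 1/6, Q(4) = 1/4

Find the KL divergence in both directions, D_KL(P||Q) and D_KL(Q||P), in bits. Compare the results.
D_KL(P||Q) = 1.0215 bits, D_KL(Q||P) = 1.1082 bits. D_KL(Q||P) is larger than D_KL(P||Q) by 0.0867 bits; the two directions differ.

D_KL(P||Q) = Σ P(x) log₂(P(x)/Q(x))

Computing term by term:
  P(1)·log₂(P(1)/Q(1)) = (1/12)·log₂((1/12)/(1/2)) = -0.21541
  P(2)·log₂(P(2)/Q(2)) = (1/24)·log₂((1/24)/(1/12)) = -0.04167
  P(3)·log₂(P(3)/Q(3)) = (2/3)·log₂((2/3)/(1/6)) = 1.33333
  P(4)·log₂(P(4)/Q(4)) = (5/24)·log₂((5/24)/(1/4)) = -0.05480

D_KL(P||Q) = -0.21541 - 0.04167 + 1.33333 - 0.05480 = 1.02145 ≈ 1.0215 bits

D_KL(Q||P) = Σ Q(x) log₂(Q(x)/P(x))

Computing term by term:
  Q(1)·log₂(Q(1)/P(1)) = (1/2)·log₂((1/2)/(1/12)) = 1.29248
  Q(2)·log₂(Q(2)/P(2)) = (1/12)·log₂((1/12)/(1/24)) = 0.08333
  Q(3)·log₂(Q(3)/P(3)) = (1/6)·log₂((1/6)/(2/3)) = -0.33333
  Q(4)·log₂(Q(4)/P(4)) = (1/4)·log₂((1/4)/(5/24)) = 0.06576

D_KL(Q||P) = 1.29248 + 0.08333 - 0.33333 + 0.06576 = 1.10824 ≈ 1.1082 bits

These are NOT equal (difference: 0.0867 bits). KL divergence is asymmetric: D_KL(P||Q) ≠ D_KL(Q||P) in general.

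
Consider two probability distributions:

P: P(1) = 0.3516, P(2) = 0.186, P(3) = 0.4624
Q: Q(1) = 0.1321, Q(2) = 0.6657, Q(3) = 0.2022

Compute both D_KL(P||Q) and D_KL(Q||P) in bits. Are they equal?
D_KL(P||Q) = 0.7062 bits, D_KL(Q||P) = 0.7967 bits. No, they are not equal.

D_KL(P||Q) = Σ P(x) log₂(P(x)/Q(x))

Computing term by term:
  P(1)·log₂(P(1)/Q(1)) = 0.3516·log₂(0.3516/0.1321) = 0.49657
  P(2)·log₂(P(2)/Q(2)) = 0.186·log₂(0.186/0.6657) = -0.34216
  P(3)·log₂(P(3)/Q(3)) = 0.4624·log₂(0.4624/0.2022) = 0.55181

D_KL(P||Q) = 0.49657 - 0.34216 + 0.55181 = 0.70622 ≈ 0.7062 bits

D_KL(Q||P) = Σ Q(x) log₂(Q(x)/P(x))

Computing term by term:
  Q(1)·log₂(Q(1)/P(1)) = 0.1321·log₂(0.1321/0.3516) = -0.18657
  Q(2)·log₂(Q(2)/P(2)) = 0.6657·log₂(0.6657/0.186) = 1.22460
  Q(3)·log₂(Q(3)/P(3)) = 0.2022·log₂(0.2022/0.4624) = -0.24130

D_KL(Q||P) = -0.18657 + 1.22460 - 0.24130 = 0.79673 ≈ 0.7967 bits

These are NOT equal (difference: 0.0905 bits). KL divergence is asymmetric: D_KL(P||Q) ≠ D_KL(Q||P) in general.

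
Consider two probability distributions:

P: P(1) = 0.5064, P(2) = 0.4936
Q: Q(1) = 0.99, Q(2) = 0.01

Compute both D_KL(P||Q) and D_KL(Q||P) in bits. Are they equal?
D_KL(P||Q) = 2.2869 bits, D_KL(Q||P) = 0.9012 bits. No, they are not equal.

D_KL(P||Q) = Σ P(x) log₂(P(x)/Q(x))

Computing term by term:
  P(1)·log₂(P(1)/Q(1)) = 0.5064·log₂(0.5064/0.99) = -0.48977
  P(2)·log₂(P(2)/Q(2)) = 0.4936·log₂(0.4936/0.01) = 2.77663

D_KL(P||Q) = -0.48977 + 2.77663 = 2.28686 ≈ 2.2869 bits

D_KL(Q||P) = Σ Q(x) log₂(Q(x)/P(x))

Computing term by term:
  Q(1)·log₂(Q(1)/P(1)) = 0.99·log₂(0.99/0.5064) = 0.95748
  Q(2)·log₂(Q(2)/P(2)) = 0.01·log₂(0.01/0.4936) = -0.05625

D_KL(Q||P) = 0.95748 - 0.05625 = 0.90123 ≈ 0.9012 bits

These are NOT equal (difference: 1.3857 bits). KL divergence is asymmetric: D_KL(P||Q) ≠ D_KL(Q||P) in general.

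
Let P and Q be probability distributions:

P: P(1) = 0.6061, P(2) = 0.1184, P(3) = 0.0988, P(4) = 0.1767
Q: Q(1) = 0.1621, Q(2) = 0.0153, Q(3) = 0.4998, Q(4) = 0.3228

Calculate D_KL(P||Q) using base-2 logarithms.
1.1181 bits

D_KL(P||Q) = Σ P(x) log₂(P(x)/Q(x))

Computing term by term:
  P(1)·log₂(P(1)/Q(1)) = 0.6061·log₂(0.6061/0.1621) = 1.15321
  P(2)·log₂(P(2)/Q(2)) = 0.1184·log₂(0.1184/0.0153) = 0.34952
  P(3)·log₂(P(3)/Q(3)) = 0.0988·log₂(0.0988/0.4998) = -0.23107
  P(4)·log₂(P(4)/Q(4)) = 0.1767·log₂(0.1767/0.3228) = -0.15361

D_KL(P||Q) = 1.15321 + 0.34952 - 0.23107 - 0.15361 = 1.11805 ≈ 1.1181 bits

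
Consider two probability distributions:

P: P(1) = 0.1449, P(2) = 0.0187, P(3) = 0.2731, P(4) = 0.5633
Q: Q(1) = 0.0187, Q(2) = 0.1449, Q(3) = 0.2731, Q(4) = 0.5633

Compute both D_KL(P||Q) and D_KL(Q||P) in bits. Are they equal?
D_KL(P||Q) = 0.3728 bits, D_KL(Q||P) = 0.3728 bits. Yes, in this case they are equal (although KL divergence is not symmetric in general).

D_KL(P||Q) = Σ P(x) log₂(P(x)/Q(x))

Computing term by term:
  P(1)·log₂(P(1)/Q(1)) = 0.1449·log₂(0.1449/0.0187) = 0.42803
  P(2)·log₂(P(2)/Q(2)) = 0.0187·log₂(0.0187/0.1449) = -0.05524
  P(3)·log₂(P(3)/Q(3)) = 0.2731·log₂(0.2731/0.2731) = 0.00000
  P(4)·log₂(P(4)/Q(4)) = 0.5633·log₂(0.5633/0.5633) = 0.00000

D_KL(P||Q) = 0.42803 - 0.05524 + 0.00000 + 0.00000 = 0.37279 ≈ 0.3728 bits

D_KL(Q||P) = Σ Q(x) log₂(Q(x)/P(x))

Computing term by term:
  Q(1)·log₂(Q(1)/P(1)) = 0.0187·log₂(0.0187/0.1449) = -0.05524
  Q(2)·log₂(Q(2)/P(2)) = 0.1449·log₂(0.1449/0.0187) = 0.42803
  Q(3)·log₂(Q(3)/P(3)) = 0.2731·log₂(0.2731/0.2731) = 0.00000
  Q(4)·log₂(Q(4)/P(4)) = 0.5633·log₂(0.5633/0.5633) = 0.00000

D_KL(Q||P) = -0.05524 + 0.42803 + 0.00000 + 0.00000 = 0.37279 ≈ 0.3728 bits

These ARE equal here. Q is P with outcomes relabeled (Q(1) = P(2), Q(2) = P(1)) by a relabeling that is its own inverse, so the two sums contain exactly the same terms in a different order. This is a special case — KL divergence is not symmetric in general: D_KL(P||Q) ≠ D_KL(Q||P) for most P, Q.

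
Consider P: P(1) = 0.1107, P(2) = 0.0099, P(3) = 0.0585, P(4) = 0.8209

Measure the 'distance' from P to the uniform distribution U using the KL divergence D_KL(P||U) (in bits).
1.1093 bits

U(i) = 1/4 for all i

D_KL(P||U) = Σ P(x) log₂(P(x) / (1/4))
           = Σ P(x) log₂(P(x)) + log₂(4)
           = log₂(4) - H(P)

H(P) = -Σ P(x) log₂(P(x)):
  -P(1)·log₂(P(1)) = -(0.1107)·log₂(0.1107) = 0.35150
  -P(2)·log₂(P(2)) = -(0.0099)·log₂(0.0099) = 0.06592
  -P(3)·log₂(P(3)) = -(0.0585)·log₂(0.0585) = 0.23958
  -P(4)·log₂(P(4)) = -(0.8209)·log₂(0.8209) = 0.23373
H(P) = 0.35150 + 0.06592 + 0.23958 + 0.23373 = 0.89073 bits

log₂(4) = 2.00000 bits

D_KL(P||U) = 2.00000 - 0.89073 = 1.10927 ≈ 1.1093 bits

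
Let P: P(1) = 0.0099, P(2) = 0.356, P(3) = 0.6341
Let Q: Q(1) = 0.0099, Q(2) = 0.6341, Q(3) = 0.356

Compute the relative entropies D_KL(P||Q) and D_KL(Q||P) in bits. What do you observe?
D_KL(P||Q) = 0.2316 bits, D_KL(Q||P) = 0.2316 bits. The two directions give the same value here, because Q is a self-inverse relabeling of P; in general KL divergence is asymmetric.

D_KL(P||Q) = Σ P(x) log₂(P(x)/Q(x))

Computing term by term:
  P(1)·log₂(P(1)/Q(1)) = 0.0099·log₂(0.0099/0.0099) = 0.00000
  P(2)·log₂(P(2)/Q(2)) = 0.356·log₂(0.356/0.6341) = -0.29649
  P(3)·log₂(P(3)/Q(3)) = 0.6341·log₂(0.6341/0.356) = 0.52810

D_KL(P||Q) = 0.00000 - 0.29649 + 0.52810 = 0.23161 ≈ 0.2316 bits

D_KL(Q||P) = Σ Q(x) log₂(Q(x)/P(x))

Computing term by term:
  Q(1)·log₂(Q(1)/P(1)) = 0.0099·log₂(0.0099/0.0099) = 0.00000
  Q(2)·log₂(Q(2)/P(2)) = 0.6341·log₂(0.6341/0.356) = 0.52810
  Q(3)·log₂(Q(3)/P(3)) = 0.356·log₂(0.356/0.6341) = -0.29649

D_KL(Q||P) = 0.00000 + 0.52810 - 0.29649 = 0.23161 ≈ 0.2316 bits

These ARE equal here. Q is P with outcomes relabeled (Q(2) = P(3), Q(3) = P(2)) by a relabeling that is its own inverse, so the two sums contain exactly the same terms in a different order. This is a special case — KL divergence is not symmetric in general: D_KL(P||Q) ≠ D_KL(Q||P) for most P, Q.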